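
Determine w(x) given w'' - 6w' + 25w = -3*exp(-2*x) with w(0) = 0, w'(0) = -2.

w = -3*exp(-2*x)/41 - 97*exp(3*x)*sin(4*x)/164 + 3*cos(4*x)*exp(3*x)/41

Characteristic equation r² - 6r + 25 = 0 has discriminant (-6)² - 4·(25) = -64 < 0, so r = 3 ± 4i.
Hence w_h = C1*cos(4*x)*exp(3*x) + C2*exp(3*x)*sin(4*x).
Try w_p = A*exp(-2*x). Substituting into the equation and dividing by exp(-2*x) gives A = -3/41, so w_p = -3*exp(-2*x)/41.
General solution: w = -3*exp(-2*x)/41 + C1*cos(4*x)*exp(3*x) + C2*exp(3*x)*sin(4*x).
Apply the initial conditions: w(0) = -3/41 + C1 = 0 and w'(0) = 6/41 + 3*C1 + 4*C2 = -2. Solving gives C1 = 3/41, C2 = -97/164.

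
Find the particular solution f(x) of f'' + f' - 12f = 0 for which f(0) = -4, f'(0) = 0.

Characteristic equation r² + r - 12 = 0 factors as (r + 4)(r - 3) = 0, so r = -4, 3.
Hence f_h = C1*exp(-4*x) + C2*exp(3*x).
Apply the initial conditions: f(0) = C1 + C2 = -4 and f'(0) = -4*C1 + 3*C2 = 0. Solving gives C1 = -12/7, C2 = -16/7.

f = -16*exp(3*x)/7 - 12*exp(-4*x)/7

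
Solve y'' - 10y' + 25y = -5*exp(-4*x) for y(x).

y = -5*exp(-4*x)/81 + C1*exp(5*x) + C2*x*exp(5*x)

Characteristic equation r² - 10r + 25 = 0 has discriminant (-10)² - 4·(25) = 0, so r = 5 is a repeated root.
Hence y_h = (C1 + C2*x)*exp(5*x).
Try y_p = A*exp(-4*x). Substituting into the equation and dividing by exp(-4*x) gives A = -5/81, so y_p = -5*exp(-4*x)/81.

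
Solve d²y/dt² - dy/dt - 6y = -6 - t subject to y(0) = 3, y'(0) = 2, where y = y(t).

Characteristic equation r² - r - 6 = 0 factors as (r - 3)(r + 2) = 0, so r = 3, -2.
Hence y_h = C1*exp(3*t) + C2*exp(-2*t).
For the particular solution try y_p = A0 + A1*t. Substituting and matching coefficients of each power of t gives A0 = 35/36, A1 = 1/6, so y_p = 35/36 + t/6.
General solution: y = 35/36 + t/6 + C1*exp(3*t) + C2*exp(-2*t).
Apply the initial conditions: y(0) = 35/36 + C1 + C2 = 3 and y'(0) = 1/6 - 2*C2 + 3*C1 = 2. Solving gives C1 = 53/45, C2 = 17/20.

y = 35/36 + t/6 + 17*exp(-2*t)/20 + 53*exp(3*t)/45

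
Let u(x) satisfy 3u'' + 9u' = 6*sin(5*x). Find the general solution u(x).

u = C2 - 3*cos(5*x)/85 - sin(5*x)/17 + C1*exp(-3*x)

Divide through by 3: u'' + 3u' = 2*sin(5*x).
Characteristic equation r² + 3r = 0 factors as (r + 3)r = 0, so r = -3, 0.
Hence u_h = C1*exp(-3*x) + C2.
Try u_p = A*cos(5*x) + B*sin(5*x). Substituting and equating the coefficients of cos(5x) and sin(5x) gives A = -3/85, B = -1/17, so u_p = -3*cos(5*x)/85 - sin(5*x)/17.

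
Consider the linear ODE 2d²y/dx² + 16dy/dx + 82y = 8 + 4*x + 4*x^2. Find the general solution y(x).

Divide through by 2: y'' + 8y' + 41y = 4 + 2*x + 2*x^2.
Characteristic equation r² + 8r + 41 = 0 has discriminant (8)² - 4·(41) = -100 < 0, so r = -4 ± 5i.
Hence y_h = C1*cos(5*x)*exp(-4*x) + C2*exp(-4*x)*sin(5*x).
For the particular solution try y_p = A0 + A1*x + A2*x^2. Substituting and matching coefficients of each power of x gives A0 = 6160/68921, A1 = 50/1681, A2 = 2/41, so y_p = 6160/68921 + 2*x^2/41 + 50*x/1681.

y = 6160/68921 + 2*x**2/41 + 50*x/1681 + C1*cos(5*x)*exp(-4*x) + C2*exp(-4*x)*sin(5*x)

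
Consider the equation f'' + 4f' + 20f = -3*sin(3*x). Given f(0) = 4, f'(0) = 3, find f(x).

f = -33*sin(3*x)/265 + 36*cos(3*x)/265 + 1024*cos(4*x)*exp(-2*x)/265 + 1471*exp(-2*x)*sin(4*x)/530

Characteristic equation r² + 4r + 20 = 0 has discriminant (4)² - 4·(20) = -64 < 0, so r = -2 ± 4i.
Hence f_h = C1*cos(4*x)*exp(-2*x) + C2*exp(-2*x)*sin(4*x).
Try f_p = A*cos(3*x) + B*sin(3*x). Substituting and equating the coefficients of cos(3x) and sin(3x) gives A = 36/265, B = -33/265, so f_p = -33*sin(3*x)/265 + 36*cos(3*x)/265.
General solution: f = -33*sin(3*x)/265 + 36*cos(3*x)/265 + C1*cos(4*x)*exp(-2*x) + C2*exp(-2*x)*sin(4*x).
Apply the initial conditions: f(0) = 36/265 + C1 = 4 and f'(0) = -99/265 - 2*C1 + 4*C2 = 3. Solving gives C1 = 1024/265, C2 = 1471/530.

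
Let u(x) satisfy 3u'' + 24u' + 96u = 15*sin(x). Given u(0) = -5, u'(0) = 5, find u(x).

Divide through by 3: u'' + 8u' + 32u = 5*sin(x).
Characteristic equation r² + 8r + 32 = 0 has discriminant (8)² - 4·(32) = -64 < 0, so r = -4 ± 4i.
Hence u_h = C1*cos(4*x)*exp(-4*x) + C2*exp(-4*x)*sin(4*x).
Try u_p = A*cos(x) + B*sin(x). Substituting and equating the coefficients of cos(x) and sin(x) gives A = -8/205, B = 31/205, so u_p = -8*cos(x)/205 + 31*sin(x)/205.
General solution: u = -8*cos(x)/205 + 31*sin(x)/205 + C1*cos(4*x)*exp(-4*x) + C2*exp(-4*x)*sin(4*x).
Apply the initial conditions: u(0) = -8/205 + C1 = -5 and u'(0) = 31/205 - 4*C1 + 4*C2 = 5. Solving gives C1 = -1017/205, C2 = -1537/410.

u = -8*cos(x)/205 + 31*sin(x)/205 - 1537*exp(-4*x)*sin(4*x)/410 - 1017*cos(4*x)*exp(-4*x)/205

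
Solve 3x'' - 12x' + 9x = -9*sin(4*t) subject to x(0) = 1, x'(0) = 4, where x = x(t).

Divide through by 3: x'' - 4x' + 3x = -3*sin(4*t).
Characteristic equation r² - 4r + 3 = 0 factors as (r - 1)(r - 3) = 0, so r = 1, 3.
Hence x_h = C1*exp(t) + C2*exp(3*t).
Try x_p = A*cos(4*t) + B*sin(4*t). Substituting and equating the coefficients of cos(4t) and sin(4t) gives A = -48/425, B = 39/425, so x_p = -48*cos(4*t)/425 + 39*sin(4*t)/425.
General solution: x = -48*cos(4*t)/425 + 39*sin(4*t)/425 + C1*exp(t) + C2*exp(3*t).
Apply the initial conditions: x(0) = -48/425 + C1 + C2 = 1 and x'(0) = 156/425 + C1 + 3*C2 = 4. Solving gives C1 = -5/34, C2 = 63/50.

x = -48*cos(4*t)/425 - 5*exp(t)/34 + 39*sin(4*t)/425 + 63*exp(3*t)/50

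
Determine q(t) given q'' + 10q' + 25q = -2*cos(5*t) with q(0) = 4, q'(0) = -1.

q = 4*exp(-5*t) - sin(5*t)/25 + 96*t*exp(-5*t)/5

Characteristic equation r² + 10r + 25 = 0 has discriminant (10)² - 4·(25) = 0, so r = -5 is a repeated root.
Hence q_h = (C1 + C2*t)*exp(-5*t).
Try q_p = A*cos(5*t) + B*sin(5*t). Substituting and equating the coefficients of cos(5t) and sin(5t) gives A = 0, B = -1/25, so q_p = -sin(5*t)/25.
General solution: q = -sin(5*t)/25 + C1*exp(-5*t) + C2*t*exp(-5*t).
Apply the initial conditions: q(0) = C1 = 4 and q'(0) = -1/5 + C2 - 5*C1 = -1. Solving gives C1 = 4, C2 = 96/5.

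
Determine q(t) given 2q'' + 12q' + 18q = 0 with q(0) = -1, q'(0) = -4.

q = -exp(-3*t) - 7*t*exp(-3*t)

Divide through by 2: q'' + 6q' + 9q = 0.
Characteristic equation r² + 6r + 9 = 0 has discriminant (6)² - 4·(9) = 0, so r = -3 is a repeated root.
Hence q_h = (C1 + C2*t)*exp(-3*t).
Apply the initial conditions: q(0) = C1 = -1 and q'(0) = C2 - 3*C1 = -4. Solving gives C1 = -1, C2 = -7.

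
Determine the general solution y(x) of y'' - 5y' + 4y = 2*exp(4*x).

Characteristic equation r² - 5r + 4 = 0 factors as (r - 4)(r - 1) = 0, so r = 4, 1.
Hence y_h = C1*exp(4*x) + C2*exp(x).
Since exp(4*x) solves the homogeneous equation (r = 4 is a root of multiplicity 1), multiply the trial by x. Try y_p = A*x*exp(4*x). Substituting into the equation and dividing by exp(4*x) gives A = 2/3, so y_p = 2*x*exp(4*x)/3.

y = C1*exp(4*x) + C2*exp(x) + 2*x*exp(4*x)/3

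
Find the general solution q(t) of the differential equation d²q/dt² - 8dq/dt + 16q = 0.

Characteristic equation r² - 8r + 16 = 0 has discriminant (-8)² - 4·(16) = 0, so r = 4 is a repeated root.
Hence q_h = (C1 + C2*t)*exp(4*t).

q = C1*exp(4*t) + C2*t*exp(4*t)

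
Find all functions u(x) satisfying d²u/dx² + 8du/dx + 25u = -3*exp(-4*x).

u = -exp(-4*x)/3 + C1*cos(3*x)*exp(-4*x) + C2*exp(-4*x)*sin(3*x)

Characteristic equation r² + 8r + 25 = 0 has discriminant (8)² - 4·(25) = -36 < 0, so r = -4 ± 3i.
Hence u_h = C1*cos(3*x)*exp(-4*x) + C2*exp(-4*x)*sin(3*x).
Try u_p = A*exp(-4*x). Substituting into the equation and dividing by exp(-4*x) gives A = -1/3, so u_p = -exp(-4*x)/3.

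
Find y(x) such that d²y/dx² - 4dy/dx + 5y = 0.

y = C1*cos(x)*exp(2*x) + C2*exp(2*x)*sin(x)

Characteristic equation r² - 4r + 5 = 0 has discriminant (-4)² - 4·(5) = -4 < 0, so r = 2 ± i.
Hence y_h = C1*cos(x)*exp(2*x) + C2*exp(2*x)*sin(x).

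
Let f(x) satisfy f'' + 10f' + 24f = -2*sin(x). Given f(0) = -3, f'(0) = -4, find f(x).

Characteristic equation r² + 10r + 24 = 0 factors as (r + 4)(r + 6) = 0, so r = -4, -6.
Hence f_h = C1*exp(-4*x) + C2*exp(-6*x).
Try f_p = A*cos(x) + B*sin(x). Substituting and equating the coefficients of cos(x) and sin(x) gives A = 20/629, B = -46/629, so f_p = -46*sin(x)/629 + 20*cos(x)/629.
General solution: f = -46*sin(x)/629 + 20*cos(x)/629 + C1*exp(-4*x) + C2*exp(-6*x).
Apply the initial conditions: f(0) = 20/629 + C1 + C2 = -3 and f'(0) = -46/629 - 6*C2 - 4*C1 = -4. Solving gives C1 = -188/17, C2 = 297/37.

f = -188*exp(-4*x)/17 - 46*sin(x)/629 + 20*cos(x)/629 + 297*exp(-6*x)/37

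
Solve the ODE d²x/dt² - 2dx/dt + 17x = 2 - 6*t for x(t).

Characteristic equation r² - 2r + 17 = 0 has discriminant (-2)² - 4·(17) = -64 < 0, so r = 1 ± 4i.
Hence x_h = C1*cos(4*t)*exp(t) + C2*exp(t)*sin(4*t).
For the particular solution try x_p = A0 + A1*t. Substituting and matching coefficients of each power of t gives A0 = 22/289, A1 = -6/17, so x_p = 22/289 - 6*t/17.

x = 22/289 - 6*t/17 + C1*cos(4*t)*exp(t) + C2*exp(t)*sin(4*t)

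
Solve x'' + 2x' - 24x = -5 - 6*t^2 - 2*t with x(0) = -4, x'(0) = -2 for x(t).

Characteristic equation r² + 2r - 24 = 0 factors as (r + 6)(r - 4) = 0, so r = -6, 4.
Hence x_h = C1*exp(-6*t) + C2*exp(4*t).
For the particular solution try x_p = A0 + A1*t + A2*t^2. Substituting and matching coefficients of each power of t gives A0 = 23/96, A1 = 1/8, A2 = 1/4, so x_p = 23/96 + t^2/4 + t/8.
General solution: x = 23/96 + t^2/4 + t/8 + C1*exp(-6*t) + C2*exp(4*t).
Apply the initial conditions: x(0) = 23/96 + C1 + C2 = -4 and x'(0) = 1/8 - 6*C1 + 4*C2 = -2. Solving gives C1 = -89/60, C2 = -441/160.

x = 23/96 - 441*exp(4*t)/160 - 89*exp(-6*t)/60 + t**2/4 + t/8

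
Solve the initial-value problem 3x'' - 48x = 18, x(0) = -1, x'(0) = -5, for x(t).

Divide through by 3: x'' - 16x = 6.
Characteristic equation r² - 16 = 0 factors as (r - 4)(r + 4) = 0, so r = 4, -4.
Hence x_h = C1*exp(4*t) + C2*exp(-4*t).
For the particular solution try x_p = A0. Substituting and matching coefficients of each power of t gives A0 = -3/8, so x_p = -3/8.
General solution: x = -3/8 + C1*exp(4*t) + C2*exp(-4*t).
Apply the initial conditions: x(0) = -3/8 + C1 + C2 = -1 and x'(0) = -4*C2 + 4*C1 = -5. Solving gives C1 = -15/16, C2 = 5/16.

x = -3/8 - 15*exp(4*t)/16 + 5*exp(-4*t)/16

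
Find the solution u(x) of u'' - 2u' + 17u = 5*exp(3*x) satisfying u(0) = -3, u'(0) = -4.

u = exp(3*x)/4 - 13*cos(4*x)*exp(x)/4 - 3*exp(x)*sin(4*x)/8

Characteristic equation r² - 2r + 17 = 0 has discriminant (-2)² - 4·(17) = -64 < 0, so r = 1 ± 4i.
Hence u_h = C1*cos(4*x)*exp(x) + C2*exp(x)*sin(4*x).
Try u_p = A*exp(3*x). Substituting into the equation and dividing by exp(3*x) gives A = 1/4, so u_p = exp(3*x)/4.
General solution: u = exp(3*x)/4 + C1*cos(4*x)*exp(x) + C2*exp(x)*sin(4*x).
Apply the initial conditions: u(0) = 1/4 + C1 = -3 and u'(0) = 3/4 + C1 + 4*C2 = -4. Solving gives C1 = -13/4, C2 = -3/8.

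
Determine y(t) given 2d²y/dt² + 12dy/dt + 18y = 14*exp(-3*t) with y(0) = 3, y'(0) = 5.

y = 3*exp(-3*t) + 14*t*exp(-3*t) + 7*t**2*exp(-3*t)/2

Divide through by 2: y'' + 6y' + 9y = 7*exp(-3*t).
Characteristic equation r² + 6r + 9 = 0 has discriminant (6)² - 4·(9) = 0, so r = -3 is a repeated root.
Hence y_h = (C1 + C2*t)*exp(-3*t).
Since exp(-3*t) solves the homogeneous equation (r = -3 is a root of multiplicity 2), multiply the trial by t^2. Try y_p = A*t^2*exp(-3*t). Substituting into the equation and dividing by exp(-3*t) gives A = 7/2, so y_p = 7*t^2*exp(-3*t)/2.
General solution: y = C1*exp(-3*t) + 7*t^2*exp(-3*t)/2 + C2*t*exp(-3*t).
Apply the initial conditions: y(0) = C1 = 3 and y'(0) = C2 - 3*C1 = 5. Solving gives C1 = 3, C2 = 14.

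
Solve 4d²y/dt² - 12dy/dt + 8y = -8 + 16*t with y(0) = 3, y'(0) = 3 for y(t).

Divide through by 4: y'' - 3y' + 2y = -2 + 4*t.
Characteristic equation r² - 3r + 2 = 0 factors as (r - 1)(r - 2) = 0, so r = 1, 2.
Hence y_h = C1*exp(t) + C2*exp(2*t).
For the particular solution try y_p = A0 + A1*t. Substituting and matching coefficients of each power of t gives A0 = 2, A1 = 2, so y_p = 2 + 2*t.
General solution: y = 2 + 2*t + C1*exp(t) + C2*exp(2*t).
Apply the initial conditions: y(0) = 2 + C1 + C2 = 3 and y'(0) = 2 + C1 + 2*C2 = 3. Solving gives C1 = 1, C2 = 0.

y = 2 + 2*t + exp(t)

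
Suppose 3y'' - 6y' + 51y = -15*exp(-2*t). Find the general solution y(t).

y = -exp(-2*t)/5 + C1*cos(4*t)*exp(t) + C2*exp(t)*sin(4*t)

Divide through by 3: y'' - 2y' + 17y = -5*exp(-2*t).
Characteristic equation r² - 2r + 17 = 0 has discriminant (-2)² - 4·(17) = -64 < 0, so r = 1 ± 4i.
Hence y_h = C1*cos(4*t)*exp(t) + C2*exp(t)*sin(4*t).
Try y_p = A*exp(-2*t). Substituting into the equation and dividing by exp(-2*t) gives A = -1/5, so y_p = -exp(-2*t)/5.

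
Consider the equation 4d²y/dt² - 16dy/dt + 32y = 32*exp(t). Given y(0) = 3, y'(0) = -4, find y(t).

Divide through by 4: y'' - 4y' + 8y = 8*exp(t).
Characteristic equation r² - 4r + 8 = 0 has discriminant (-4)² - 4·(8) = -16 < 0, so r = 2 ± 2i.
Hence y_h = C1*cos(2*t)*exp(2*t) + C2*exp(2*t)*sin(2*t).
Try y_p = A*exp(t). Substituting into the equation and dividing by exp(t) gives A = 8/5, so y_p = 8*exp(t)/5.
General solution: y = 8*exp(t)/5 + C1*cos(2*t)*exp(2*t) + C2*exp(2*t)*sin(2*t).
Apply the initial conditions: y(0) = 8/5 + C1 = 3 and y'(0) = 8/5 + 2*C1 + 2*C2 = -4. Solving gives C1 = 7/5, C2 = -21/5.

y = 8*exp(t)/5 - 21*exp(2*t)*sin(2*t)/5 + 7*cos(2*t)*exp(2*t)/5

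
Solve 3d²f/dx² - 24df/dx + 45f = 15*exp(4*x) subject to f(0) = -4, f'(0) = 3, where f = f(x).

f = -9*exp(3*x) - 5*exp(4*x) + 10*exp(5*x)

Divide through by 3: f'' - 8f' + 15f = 5*exp(4*x).
Characteristic equation r² - 8r + 15 = 0 factors as (r - 3)(r - 5) = 0, so r = 3, 5.
Hence f_h = C1*exp(3*x) + C2*exp(5*x).
Try f_p = A*exp(4*x). Substituting into the equation and dividing by exp(4*x) gives A = -5, so f_p = -5*exp(4*x).
General solution: f = -5*exp(4*x) + C1*exp(3*x) + C2*exp(5*x).
Apply the initial conditions: f(0) = -5 + C1 + C2 = -4 and f'(0) = -20 + 3*C1 + 5*C2 = 3. Solving gives C1 = -9, C2 = 10.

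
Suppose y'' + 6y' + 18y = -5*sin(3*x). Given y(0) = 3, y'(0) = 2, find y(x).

Characteristic equation r² + 6r + 18 = 0 has discriminant (6)² - 4·(18) = -36 < 0, so r = -3 ± 3i.
Hence y_h = C1*cos(3*x)*exp(-3*x) + C2*exp(-3*x)*sin(3*x).
Try y_p = A*cos(3*x) + B*sin(3*x). Substituting and equating the coefficients of cos(3x) and sin(3x) gives A = 2/9, B = -1/9, so y_p = -sin(3*x)/9 + 2*cos(3*x)/9.
General solution: y = -sin(3*x)/9 + 2*cos(3*x)/9 + C1*cos(3*x)*exp(-3*x) + C2*exp(-3*x)*sin(3*x).
Apply the initial conditions: y(0) = 2/9 + C1 = 3 and y'(0) = -1/3 - 3*C1 + 3*C2 = 2. Solving gives C1 = 25/9, C2 = 32/9.

y = -sin(3*x)/9 + 2*cos(3*x)/9 + 25*cos(3*x)*exp(-3*x)/9 + 32*exp(-3*x)*sin(3*x)/9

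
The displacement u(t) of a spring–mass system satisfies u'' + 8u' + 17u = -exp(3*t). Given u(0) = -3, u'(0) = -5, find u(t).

Characteristic equation r² + 8r + 17 = 0 has discriminant (8)² - 4·(17) = -4 < 0, so r = -4 ± i.
Hence u_h = C1*cos(t)*exp(-4*t) + C2*exp(-4*t)*sin(t).
Try u_p = A*exp(3*t). Substituting into the equation and dividing by exp(3*t) gives A = -1/50, so u_p = -exp(3*t)/50.
General solution: u = -exp(3*t)/50 + C1*cos(t)*exp(-4*t) + C2*exp(-4*t)*sin(t).
Apply the initial conditions: u(0) = -1/50 + C1 = -3 and u'(0) = -3/50 + C2 - 4*C1 = -5. Solving gives C1 = -149/50, C2 = -843/50.

u = -exp(3*t)/50 - 843*exp(-4*t)*sin(t)/50 - 149*cos(t)*exp(-4*t)/50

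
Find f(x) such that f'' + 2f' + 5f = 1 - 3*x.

f = 11/25 - 3*x/5 + C1*cos(2*x)*exp(-x) + C2*exp(-x)*sin(2*x)

Characteristic equation r² + 2r + 5 = 0 has discriminant (2)² - 4·(5) = -16 < 0, so r = -1 ± 2i.
Hence f_h = C1*cos(2*x)*exp(-x) + C2*exp(-x)*sin(2*x).
For the particular solution try f_p = A0 + A1*x. Substituting and matching coefficients of each power of x gives A0 = 11/25, A1 = -3/5, so f_p = 11/25 - 3*x/5.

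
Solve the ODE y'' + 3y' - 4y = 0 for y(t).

Characteristic equation r² + 3r - 4 = 0 factors as (r - 1)(r + 4) = 0, so r = 1, -4.
Hence y_h = C1*exp(t) + C2*exp(-4*t).

y = C1*exp(t) + C2*exp(-4*t)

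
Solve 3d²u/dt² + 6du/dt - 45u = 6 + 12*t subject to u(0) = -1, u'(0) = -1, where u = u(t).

Divide through by 3: u'' + 2u' - 15u = 2 + 4*t.
Characteristic equation r² + 2r - 15 = 0 factors as (r + 5)(r - 3) = 0, so r = -5, 3.
Hence u_h = C1*exp(-5*t) + C2*exp(3*t).
For the particular solution try u_p = A0 + A1*t. Substituting and matching coefficients of each power of t gives A0 = -38/225, A1 = -4/15, so u_p = -38/225 - 4*t/15.
General solution: u = -38/225 - 4*t/15 + C1*exp(-5*t) + C2*exp(3*t).
Apply the initial conditions: u(0) = -38/225 + C1 + C2 = -1 and u'(0) = -4/15 - 5*C1 + 3*C2 = -1. Solving gives C1 = -11/50, C2 = -11/18.

u = -38/225 - 11*exp(3*t)/18 - 11*exp(-5*t)/50 - 4*t/15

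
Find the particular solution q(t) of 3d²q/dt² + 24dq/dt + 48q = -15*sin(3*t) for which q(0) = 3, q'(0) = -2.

q = -7*sin(3*t)/125 + 24*cos(3*t)/125 + 351*exp(-4*t)/125 + 47*t*exp(-4*t)/5

Divide through by 3: q'' + 8q' + 16q = -5*sin(3*t).
Characteristic equation r² + 8r + 16 = 0 has discriminant (8)² - 4·(16) = 0, so r = -4 is a repeated root.
Hence q_h = (C1 + C2*t)*exp(-4*t).
Try q_p = A*cos(3*t) + B*sin(3*t). Substituting and equating the coefficients of cos(3t) and sin(3t) gives A = 24/125, B = -7/125, so q_p = -7*sin(3*t)/125 + 24*cos(3*t)/125.
General solution: q = -7*sin(3*t)/125 + 24*cos(3*t)/125 + C1*exp(-4*t) + C2*t*exp(-4*t).
Apply the initial conditions: q(0) = 24/125 + C1 = 3 and q'(0) = -21/125 + C2 - 4*C1 = -2. Solving gives C1 = 351/125, C2 = 47/5.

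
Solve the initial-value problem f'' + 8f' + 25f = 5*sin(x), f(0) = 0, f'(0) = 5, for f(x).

f = -cos(x)/16 + 3*sin(x)/16 + cos(3*x)*exp(-4*x)/16 + 27*exp(-4*x)*sin(3*x)/16

Characteristic equation r² + 8r + 25 = 0 has discriminant (8)² - 4·(25) = -36 < 0, so r = -4 ± 3i.
Hence f_h = C1*cos(3*x)*exp(-4*x) + C2*exp(-4*x)*sin(3*x).
Try f_p = A*cos(x) + B*sin(x). Substituting and equating the coefficients of cos(x) and sin(x) gives A = -1/16, B = 3/16, so f_p = -cos(x)/16 + 3*sin(x)/16.
General solution: f = -cos(x)/16 + 3*sin(x)/16 + C1*cos(3*x)*exp(-4*x) + C2*exp(-4*x)*sin(3*x).
Apply the initial conditions: f(0) = -1/16 + C1 = 0 and f'(0) = 3/16 - 4*C1 + 3*C2 = 5. Solving gives C1 = 1/16, C2 = 27/16.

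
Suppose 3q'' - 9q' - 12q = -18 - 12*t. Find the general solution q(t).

q = 3/4 + t + C1*exp(-t) + C2*exp(4*t)

Divide through by 3: q'' - 3q' - 4q = -6 - 4*t.
Characteristic equation r² - 3r - 4 = 0 factors as (r + 1)(r - 4) = 0, so r = -1, 4.
Hence q_h = C1*exp(-t) + C2*exp(4*t).
For the particular solution try q_p = A0 + A1*t. Substituting and matching coefficients of each power of t gives A0 = 3/4, A1 = 1, so q_p = 3/4 + t.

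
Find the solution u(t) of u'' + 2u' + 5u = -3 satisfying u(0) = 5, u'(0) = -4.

u = -3/5 + 4*exp(-t)*sin(2*t)/5 + 28*cos(2*t)*exp(-t)/5

Characteristic equation r² + 2r + 5 = 0 has discriminant (2)² - 4·(5) = -16 < 0, so r = -1 ± 2i.
Hence u_h = C1*cos(2*t)*exp(-t) + C2*exp(-t)*sin(2*t).
For the particular solution try u_p = A0. Substituting and matching coefficients of each power of t gives A0 = -3/5, so u_p = -3/5.
General solution: u = -3/5 + C1*cos(2*t)*exp(-t) + C2*exp(-t)*sin(2*t).
Apply the initial conditions: u(0) = -3/5 + C1 = 5 and u'(0) = -C1 + 2*C2 = -4. Solving gives C1 = 28/5, C2 = 4/5.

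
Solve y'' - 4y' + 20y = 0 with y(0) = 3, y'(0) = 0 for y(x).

y = 3*cos(4*x)*exp(2*x) - 3*exp(2*x)*sin(4*x)/2

Characteristic equation r² - 4r + 20 = 0 has discriminant (-4)² - 4·(20) = -64 < 0, so r = 2 ± 4i.
Hence y_h = C1*cos(4*x)*exp(2*x) + C2*exp(2*x)*sin(4*x).
Apply the initial conditions: y(0) = C1 = 3 and y'(0) = 2*C1 + 4*C2 = 0. Solving gives C1 = 3, C2 = -3/2.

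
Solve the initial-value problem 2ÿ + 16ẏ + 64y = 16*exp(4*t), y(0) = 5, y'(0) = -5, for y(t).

Divide through by 2: y'' + 8y' + 32y = 8*exp(4*t).
Characteristic equation r² + 8r + 32 = 0 has discriminant (8)² - 4·(32) = -64 < 0, so r = -4 ± 4i.
Hence y_h = C1*cos(4*t)*exp(-4*t) + C2*exp(-4*t)*sin(4*t).
Try y_p = A*exp(4*t). Substituting into the equation and dividing by exp(4*t) gives A = 1/10, so y_p = exp(4*t)/10.
General solution: y = exp(4*t)/10 + C1*cos(4*t)*exp(-4*t) + C2*exp(-4*t)*sin(4*t).
Apply the initial conditions: y(0) = 1/10 + C1 = 5 and y'(0) = 2/5 - 4*C1 + 4*C2 = -5. Solving gives C1 = 49/10, C2 = 71/20.

y = exp(4*t)/10 + 49*cos(4*t)*exp(-4*t)/10 + 71*exp(-4*t)*sin(4*t)/20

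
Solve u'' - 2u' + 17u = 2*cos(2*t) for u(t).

u = -8*sin(2*t)/185 + 26*cos(2*t)/185 + C1*cos(4*t)*exp(t) + C2*exp(t)*sin(4*t)

Characteristic equation r² - 2r + 17 = 0 has discriminant (-2)² - 4·(17) = -64 < 0, so r = 1 ± 4i.
Hence u_h = C1*cos(4*t)*exp(t) + C2*exp(t)*sin(4*t).
Try u_p = A*cos(2*t) + B*sin(2*t). Substituting and equating the coefficients of cos(2t) and sin(2t) gives A = 26/185, B = -8/185, so u_p = -8*sin(2*t)/185 + 26*cos(2*t)/185.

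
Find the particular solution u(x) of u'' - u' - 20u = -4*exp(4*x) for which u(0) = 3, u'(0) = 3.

u = exp(4*x)/2 + 11*exp(5*x)/9 + 23*exp(-4*x)/18

Characteristic equation r² - r - 20 = 0 factors as (r - 5)(r + 4) = 0, so r = 5, -4.
Hence u_h = C1*exp(5*x) + C2*exp(-4*x).
Try u_p = A*exp(4*x). Substituting into the equation and dividing by exp(4*x) gives A = 1/2, so u_p = exp(4*x)/2.
General solution: u = exp(4*x)/2 + C1*exp(5*x) + C2*exp(-4*x).
Apply the initial conditions: u(0) = 1/2 + C1 + C2 = 3 and u'(0) = 2 - 4*C2 + 5*C1 = 3. Solving gives C1 = 11/9, C2 = 23/18.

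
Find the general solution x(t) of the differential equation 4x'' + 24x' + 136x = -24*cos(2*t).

x = -5*cos(2*t)/29 - 2*sin(2*t)/29 + C1*cos(5*t)*exp(-3*t) + C2*exp(-3*t)*sin(5*t)

Divide through by 4: x'' + 6x' + 34x = -6*cos(2*t).
Characteristic equation r² + 6r + 34 = 0 has discriminant (6)² - 4·(34) = -100 < 0, so r = -3 ± 5i.
Hence x_h = C1*cos(5*t)*exp(-3*t) + C2*exp(-3*t)*sin(5*t).
Try x_p = A*cos(2*t) + B*sin(2*t). Substituting and equating the coefficients of cos(2t) and sin(2t) gives A = -5/29, B = -2/29, so x_p = -5*cos(2*t)/29 - 2*sin(2*t)/29.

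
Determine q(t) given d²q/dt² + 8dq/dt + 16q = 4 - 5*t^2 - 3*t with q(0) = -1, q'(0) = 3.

Characteristic equation r² + 8r + 16 = 0 has discriminant (8)² - 4·(16) = 0, so r = -4 is a repeated root.
Hence q_h = (C1 + C2*t)*exp(-4*t).
For the particular solution try q_p = A0 + A1*t + A2*t^2. Substituting and matching coefficients of each power of t gives A0 = 29/128, A1 = 1/8, A2 = -5/16, so q_p = 29/128 - 5*t^2/16 + t/8.
General solution: q = 29/128 - 5*t^2/16 + t/8 + C1*exp(-4*t) + C2*t*exp(-4*t).
Apply the initial conditions: q(0) = 29/128 + C1 = -1 and q'(0) = 1/8 + C2 - 4*C1 = 3. Solving gives C1 = -157/128, C2 = -65/32.

q = 29/128 - 157*exp(-4*t)/128 - 5*t**2/16 + t/8 - 65*t*exp(-4*t)/32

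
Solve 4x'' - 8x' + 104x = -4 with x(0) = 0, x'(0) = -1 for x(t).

Divide through by 4: x'' - 2x' + 26x = -1.
Characteristic equation r² - 2r + 26 = 0 has discriminant (-2)² - 4·(26) = -100 < 0, so r = 1 ± 5i.
Hence x_h = C1*cos(5*t)*exp(t) + C2*exp(t)*sin(5*t).
For the particular solution try x_p = A0. Substituting and matching coefficients of each power of t gives A0 = -1/26, so x_p = -1/26.
General solution: x = -1/26 + C1*cos(5*t)*exp(t) + C2*exp(t)*sin(5*t).
Apply the initial conditions: x(0) = -1/26 + C1 = 0 and x'(0) = C1 + 5*C2 = -1. Solving gives C1 = 1/26, C2 = -27/130.

x = -1/26 - 27*exp(t)*sin(5*t)/130 + cos(5*t)*exp(t)/26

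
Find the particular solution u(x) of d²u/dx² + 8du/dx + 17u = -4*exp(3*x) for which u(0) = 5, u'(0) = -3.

Characteristic equation r² + 8r + 17 = 0 has discriminant (8)² - 4·(17) = -4 < 0, so r = -4 ± i.
Hence u_h = C1*cos(x)*exp(-4*x) + C2*exp(-4*x)*sin(x).
Try u_p = A*exp(3*x). Substituting into the equation and dividing by exp(3*x) gives A = -2/25, so u_p = -2*exp(3*x)/25.
General solution: u = -2*exp(3*x)/25 + C1*cos(x)*exp(-4*x) + C2*exp(-4*x)*sin(x).
Apply the initial conditions: u(0) = -2/25 + C1 = 5 and u'(0) = -6/25 + C2 - 4*C1 = -3. Solving gives C1 = 127/25, C2 = 439/25.

u = -2*exp(3*x)/25 + 127*cos(x)*exp(-4*x)/25 + 439*exp(-4*x)*sin(x)/25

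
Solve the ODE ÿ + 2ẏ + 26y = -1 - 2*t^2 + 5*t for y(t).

Characteristic equation r² + 2r + 26 = 0 has discriminant (2)² - 4·(26) = -100 < 0, so r = -1 ± 5i.
Hence y_h = C1*cos(5*t)*exp(-t) + C2*exp(-t)*sin(5*t).
For the particular solution try y_p = A0 + A1*t + A2*t^2. Substituting and matching coefficients of each power of t gives A0 = -106/2197, A1 = 69/338, A2 = -1/13, so y_p = -106/2197 - t^2/13 + 69*t/338.

y = -106/2197 - t**2/13 + 69*t/338 + C1*cos(5*t)*exp(-t) + C2*exp(-t)*sin(5*t)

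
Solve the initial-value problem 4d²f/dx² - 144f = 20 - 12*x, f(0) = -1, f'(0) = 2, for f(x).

f = -5/36 - 85*exp(-6*x)/144 - 13*exp(6*x)/48 + x/12

Divide through by 4: f'' - 36f = 5 - 3*x.
Characteristic equation r² - 36 = 0 factors as (r + 6)(r - 6) = 0, so r = -6, 6.
Hence f_h = C1*exp(-6*x) + C2*exp(6*x).
For the particular solution try f_p = A0 + A1*x. Substituting and matching coefficients of each power of x gives A0 = -5/36, A1 = 1/12, so f_p = -5/36 + x/12.
General solution: f = -5/36 + x/12 + C1*exp(-6*x) + C2*exp(6*x).
Apply the initial conditions: f(0) = -5/36 + C1 + C2 = -1 and f'(0) = 1/12 - 6*C1 + 6*C2 = 2. Solving gives C1 = -85/144, C2 = -13/48.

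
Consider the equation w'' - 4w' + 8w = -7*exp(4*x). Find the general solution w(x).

Characteristic equation r² - 4r + 8 = 0 has discriminant (-4)² - 4·(8) = -16 < 0, so r = 2 ± 2i.
Hence w_h = C1*cos(2*x)*exp(2*x) + C2*exp(2*x)*sin(2*x).
Try w_p = A*exp(4*x). Substituting into the equation and dividing by exp(4*x) gives A = -7/8, so w_p = -7*exp(4*x)/8.

w = -7*exp(4*x)/8 + C1*cos(2*x)*exp(2*x) + C2*exp(2*x)*sin(2*x)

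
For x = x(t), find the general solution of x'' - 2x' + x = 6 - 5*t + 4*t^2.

x = 20 + 4*t**2 + 11*t + C1*exp(t) + C2*t*exp(t)

Characteristic equation r² - 2r + 1 = 0 has discriminant (-2)² - 4·(1) = 0, so r = 1 is a repeated root.
Hence x_h = (C1 + C2*t)*exp(t).
For the particular solution try x_p = A0 + A1*t + A2*t^2. Substituting and matching coefficients of each power of t gives A0 = 20, A1 = 11, A2 = 4, so x_p = 20 + 4*t^2 + 11*t.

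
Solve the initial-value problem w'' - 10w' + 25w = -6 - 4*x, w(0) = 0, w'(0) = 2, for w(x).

w = -38/125 - 4*x/25 + 38*exp(5*x)/125 + 16*x*exp(5*x)/25

Characteristic equation r² - 10r + 25 = 0 has discriminant (-10)² - 4·(25) = 0, so r = 5 is a repeated root.
Hence w_h = (C1 + C2*x)*exp(5*x).
For the particular solution try w_p = A0 + A1*x. Substituting and matching coefficients of each power of x gives A0 = -38/125, A1 = -4/25, so w_p = -38/125 - 4*x/25.
General solution: w = -38/125 - 4*x/25 + C1*exp(5*x) + C2*x*exp(5*x).
Apply the initial conditions: w(0) = -38/125 + C1 = 0 and w'(0) = -4/25 + C2 + 5*C1 = 2. Solving gives C1 = 38/125, C2 = 16/25.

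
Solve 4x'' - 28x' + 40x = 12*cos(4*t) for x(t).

x = -21*sin(4*t)/205 - 9*cos(4*t)/410 + C1*exp(2*t) + C2*exp(5*t)

Divide through by 4: x'' - 7x' + 10x = 3*cos(4*t).
Characteristic equation r² - 7r + 10 = 0 factors as (r - 2)(r - 5) = 0, so r = 2, 5.
Hence x_h = C1*exp(2*t) + C2*exp(5*t).
Try x_p = A*cos(4*t) + B*sin(4*t). Substituting and equating the coefficients of cos(4t) and sin(4t) gives A = -9/410, B = -21/205, so x_p = -21*sin(4*t)/205 - 9*cos(4*t)/410.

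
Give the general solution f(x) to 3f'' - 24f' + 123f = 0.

f = C1*cos(5*x)*exp(4*x) + C2*exp(4*x)*sin(5*x)

Divide through by 3: f'' - 8f' + 41f = 0.
Characteristic equation r² - 8r + 41 = 0 has discriminant (-8)² - 4·(41) = -100 < 0, so r = 4 ± 5i.
Hence f_h = C1*cos(5*x)*exp(4*x) + C2*exp(4*x)*sin(5*x).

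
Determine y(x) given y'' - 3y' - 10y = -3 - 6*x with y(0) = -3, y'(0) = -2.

y = 3/25 - 221*exp(5*x)/175 - 13*exp(-2*x)/7 + 3*x/5

Characteristic equation r² - 3r - 10 = 0 factors as (r + 2)(r - 5) = 0, so r = -2, 5.
Hence y_h = C1*exp(-2*x) + C2*exp(5*x).
For the particular solution try y_p = A0 + A1*x. Substituting and matching coefficients of each power of x gives A0 = 3/25, A1 = 3/5, so y_p = 3/25 + 3*x/5.
General solution: y = 3/25 + 3*x/5 + C1*exp(-2*x) + C2*exp(5*x).
Apply the initial conditions: y(0) = 3/25 + C1 + C2 = -3 and y'(0) = 3/5 - 2*C1 + 5*C2 = -2. Solving gives C1 = -13/7, C2 = -221/175.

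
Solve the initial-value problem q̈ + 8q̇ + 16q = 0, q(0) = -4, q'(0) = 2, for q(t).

Characteristic equation r² + 8r + 16 = 0 has discriminant (8)² - 4·(16) = 0, so r = -4 is a repeated root.
Hence q_h = (C1 + C2*t)*exp(-4*t).
Apply the initial conditions: q(0) = C1 = -4 and q'(0) = C2 - 4*C1 = 2. Solving gives C1 = -4, C2 = -14.

q = -4*exp(-4*t) - 14*t*exp(-4*t)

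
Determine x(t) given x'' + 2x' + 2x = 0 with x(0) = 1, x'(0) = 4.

Characteristic equation r² + 2r + 2 = 0 has discriminant (2)² - 4·(2) = -4 < 0, so r = -1 ± i.
Hence x_h = C1*cos(t)*exp(-t) + C2*exp(-t)*sin(t).
Apply the initial conditions: x(0) = C1 = 1 and x'(0) = C2 - C1 = 4. Solving gives C1 = 1, C2 = 5.

x = cos(t)*exp(-t) + 5*exp(-t)*sin(t)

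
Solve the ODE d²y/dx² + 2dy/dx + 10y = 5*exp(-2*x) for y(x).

y = exp(-2*x)/2 + C1*cos(3*x)*exp(-x) + C2*exp(-x)*sin(3*x)

Characteristic equation r² + 2r + 10 = 0 has discriminant (2)² - 4·(10) = -36 < 0, so r = -1 ± 3i.
Hence y_h = C1*cos(3*x)*exp(-x) + C2*exp(-x)*sin(3*x).
Try y_p = A*exp(-2*x). Substituting into the equation and dividing by exp(-2*x) gives A = 1/2, so y_p = exp(-2*x)/2.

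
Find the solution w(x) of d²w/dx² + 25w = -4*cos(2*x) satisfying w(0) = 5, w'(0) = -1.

Characteristic equation r² + 25 = 0 has discriminant (0)² - 4·(25) = -100 < 0, so r = ± 5i.
Hence w_h = C1*cos(5*x) + C2*sin(5*x).
Try w_p = A*cos(2*x) + B*sin(2*x). Substituting and equating the coefficients of cos(2x) and sin(2x) gives A = -4/21, B = 0, so w_p = -4*cos(2*x)/21.
General solution: w = -4*cos(2*x)/21 + C1*cos(5*x) + C2*sin(5*x).
Apply the initial conditions: w(0) = -4/21 + C1 = 5 and w'(0) = 5*C2 = -1. Solving gives C1 = 109/21, C2 = -1/5.

w = -4*cos(2*x)/21 - sin(5*x)/5 + 109*cos(5*x)/21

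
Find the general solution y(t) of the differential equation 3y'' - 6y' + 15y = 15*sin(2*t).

Divide through by 3: y'' - 2y' + 5y = 5*sin(2*t).
Characteristic equation r² - 2r + 5 = 0 has discriminant (-2)² - 4·(5) = -16 < 0, so r = 1 ± 2i.
Hence y_h = C1*cos(2*t)*exp(t) + C2*exp(t)*sin(2*t).
Try y_p = A*cos(2*t) + B*sin(2*t). Substituting and equating the coefficients of cos(2t) and sin(2t) gives A = 20/17, B = 5/17, so y_p = 5*sin(2*t)/17 + 20*cos(2*t)/17.

y = 5*sin(2*t)/17 + 20*cos(2*t)/17 + C1*cos(2*t)*exp(t) + C2*exp(t)*sin(2*t)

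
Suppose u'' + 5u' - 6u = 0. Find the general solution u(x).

u = C1*exp(x) + C2*exp(-6*x)

Characteristic equation r² + 5r - 6 = 0 factors as (r - 1)(r + 6) = 0, so r = 1, -6.
Hence u_h = C1*exp(x) + C2*exp(-6*x).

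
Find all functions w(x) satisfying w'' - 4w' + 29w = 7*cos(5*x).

w = -35*sin(5*x)/104 + 7*cos(5*x)/104 + C1*cos(5*x)*exp(2*x) + C2*exp(2*x)*sin(5*x)

Characteristic equation r² - 4r + 29 = 0 has discriminant (-4)² - 4·(29) = -100 < 0, so r = 2 ± 5i.
Hence w_h = C1*cos(5*x)*exp(2*x) + C2*exp(2*x)*sin(5*x).
Try w_p = A*cos(5*x) + B*sin(5*x). Substituting and equating the coefficients of cos(5x) and sin(5x) gives A = 7/104, B = -35/104, so w_p = -35*sin(5*x)/104 + 7*cos(5*x)/104.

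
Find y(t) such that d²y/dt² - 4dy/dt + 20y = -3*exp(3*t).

y = -3*exp(3*t)/17 + C1*cos(4*t)*exp(2*t) + C2*exp(2*t)*sin(4*t)

Characteristic equation r² - 4r + 20 = 0 has discriminant (-4)² - 4·(20) = -64 < 0, so r = 2 ± 4i.
Hence y_h = C1*cos(4*t)*exp(2*t) + C2*exp(2*t)*sin(4*t).
Try y_p = A*exp(3*t). Substituting into the equation and dividing by exp(3*t) gives A = -3/17, so y_p = -3*exp(3*t)/17.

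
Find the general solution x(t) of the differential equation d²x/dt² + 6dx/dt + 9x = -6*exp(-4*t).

Characteristic equation r² + 6r + 9 = 0 has discriminant (6)² - 4·(9) = 0, so r = -3 is a repeated root.
Hence x_h = (C1 + C2*t)*exp(-3*t).
Try x_p = A*exp(-4*t). Substituting into the equation and dividing by exp(-4*t) gives A = -6, so x_p = -6*exp(-4*t).

x = -6*exp(-4*t) + C1*exp(-3*t) + C2*t*exp(-3*t)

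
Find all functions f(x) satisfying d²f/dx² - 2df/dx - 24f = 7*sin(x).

f = -175*sin(x)/629 + 14*cos(x)/629 + C1*exp(6*x) + C2*exp(-4*x)

Characteristic equation r² - 2r - 24 = 0 factors as (r - 6)(r + 4) = 0, so r = 6, -4.
Hence f_h = C1*exp(6*x) + C2*exp(-4*x).
Try f_p = A*cos(x) + B*sin(x). Substituting and equating the coefficients of cos(x) and sin(x) gives A = 14/629, B = -175/629, so f_p = -175*sin(x)/629 + 14*cos(x)/629.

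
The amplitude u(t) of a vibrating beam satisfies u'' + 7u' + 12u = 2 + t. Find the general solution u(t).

u = 17/144 + t/12 + C1*exp(-3*t) + C2*exp(-4*t)

Characteristic equation r² + 7r + 12 = 0 factors as (r + 3)(r + 4) = 0, so r = -3, -4.
Hence u_h = C1*exp(-3*t) + C2*exp(-4*t).
For the particular solution try u_p = A0 + A1*t. Substituting and matching coefficients of each power of t gives A0 = 17/144, A1 = 1/12, so u_p = 17/144 + t/12.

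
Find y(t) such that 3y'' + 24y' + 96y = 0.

Divide through by 3: y'' + 8y' + 32y = 0.
Characteristic equation r² + 8r + 32 = 0 has discriminant (8)² - 4·(32) = -64 < 0, so r = -4 ± 4i.
Hence y_h = C1*cos(4*t)*exp(-4*t) + C2*exp(-4*t)*sin(4*t).

y = C1*cos(4*t)*exp(-4*t) + C2*exp(-4*t)*sin(4*t)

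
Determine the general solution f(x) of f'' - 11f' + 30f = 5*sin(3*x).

f = 7*sin(3*x)/102 + 11*cos(3*x)/102 + C1*exp(5*x) + C2*exp(6*x)

Characteristic equation r² - 11r + 30 = 0 factors as (r - 5)(r - 6) = 0, so r = 5, 6.
Hence f_h = C1*exp(5*x) + C2*exp(6*x).
Try f_p = A*cos(3*x) + B*sin(3*x). Substituting and equating the coefficients of cos(3x) and sin(3x) gives A = 11/102, B = 7/102, so f_p = 7*sin(3*x)/102 + 11*cos(3*x)/102.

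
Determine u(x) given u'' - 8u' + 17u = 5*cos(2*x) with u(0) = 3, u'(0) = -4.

u = -16*sin(2*x)/85 + 13*cos(2*x)/85 - 1276*exp(4*x)*sin(x)/85 + 242*cos(x)*exp(4*x)/85

Characteristic equation r² - 8r + 17 = 0 has discriminant (-8)² - 4·(17) = -4 < 0, so r = 4 ± i.
Hence u_h = C1*cos(x)*exp(4*x) + C2*exp(4*x)*sin(x).
Try u_p = A*cos(2*x) + B*sin(2*x). Substituting and equating the coefficients of cos(2x) and sin(2x) gives A = 13/85, B = -16/85, so u_p = -16*sin(2*x)/85 + 13*cos(2*x)/85.
General solution: u = -16*sin(2*x)/85 + 13*cos(2*x)/85 + C1*cos(x)*exp(4*x) + C2*exp(4*x)*sin(x).
Apply the initial conditions: u(0) = 13/85 + C1 = 3 and u'(0) = -32/85 + C2 + 4*C1 = -4. Solving gives C1 = 242/85, C2 = -1276/85.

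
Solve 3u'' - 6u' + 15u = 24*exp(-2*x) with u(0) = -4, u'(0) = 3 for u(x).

Divide through by 3: u'' - 2u' + 5u = 8*exp(-2*x).
Characteristic equation r² - 2r + 5 = 0 has discriminant (-2)² - 4·(5) = -16 < 0, so r = 1 ± 2i.
Hence u_h = C1*cos(2*x)*exp(x) + C2*exp(x)*sin(2*x).
Try u_p = A*exp(-2*x). Substituting into the equation and dividing by exp(-2*x) gives A = 8/13, so u_p = 8*exp(-2*x)/13.
General solution: u = 8*exp(-2*x)/13 + C1*cos(2*x)*exp(x) + C2*exp(x)*sin(2*x).
Apply the initial conditions: u(0) = 8/13 + C1 = -4 and u'(0) = -16/13 + C1 + 2*C2 = 3. Solving gives C1 = -60/13, C2 = 115/26.

u = 8*exp(-2*x)/13 - 60*cos(2*x)*exp(x)/13 + 115*exp(x)*sin(2*x)/26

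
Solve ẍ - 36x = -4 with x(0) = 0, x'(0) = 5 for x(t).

Characteristic equation r² - 36 = 0 factors as (r - 6)(r + 6) = 0, so r = 6, -6.
Hence x_h = C1*exp(6*t) + C2*exp(-6*t).
For the particular solution try x_p = A0. Substituting and matching coefficients of each power of t gives A0 = 1/9, so x_p = 1/9.
General solution: x = 1/9 + C1*exp(6*t) + C2*exp(-6*t).
Apply the initial conditions: x(0) = 1/9 + C1 + C2 = 0 and x'(0) = -6*C2 + 6*C1 = 5. Solving gives C1 = 13/36, C2 = -17/36.

x = 1/9 - 17*exp(-6*t)/36 + 13*exp(6*t)/36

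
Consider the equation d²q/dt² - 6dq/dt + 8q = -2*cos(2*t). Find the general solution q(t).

Characteristic equation r² - 6r + 8 = 0 factors as (r - 4)(r - 2) = 0, so r = 4, 2.
Hence q_h = C1*exp(4*t) + C2*exp(2*t).
Try q_p = A*cos(2*t) + B*sin(2*t). Substituting and equating the coefficients of cos(2t) and sin(2t) gives A = -1/20, B = 3/20, so q_p = -cos(2*t)/20 + 3*sin(2*t)/20.

q = -cos(2*t)/20 + 3*sin(2*t)/20 + C1*exp(4*t) + C2*exp(2*t)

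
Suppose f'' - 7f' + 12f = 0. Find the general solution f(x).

Characteristic equation r² - 7r + 12 = 0 factors as (r - 4)(r - 3) = 0, so r = 4, 3.
Hence f_h = C1*exp(4*x) + C2*exp(3*x).

f = C1*exp(4*x) + C2*exp(3*x)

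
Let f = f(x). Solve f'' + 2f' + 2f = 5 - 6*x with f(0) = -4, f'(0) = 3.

Characteristic equation r² + 2r + 2 = 0 has discriminant (2)² - 4·(2) = -4 < 0, so r = -1 ± i.
Hence f_h = C1*cos(x)*exp(-x) + C2*exp(-x)*sin(x).
For the particular solution try f_p = A0 + A1*x. Substituting and matching coefficients of each power of x gives A0 = 11/2, A1 = -3, so f_p = 11/2 - 3*x.
General solution: f = 11/2 - 3*x + C1*cos(x)*exp(-x) + C2*exp(-x)*sin(x).
Apply the initial conditions: f(0) = 11/2 + C1 = -4 and f'(0) = -3 + C2 - C1 = 3. Solving gives C1 = -19/2, C2 = -7/2.

f = 11/2 - 3*x - 19*cos(x)*exp(-x)/2 - 7*exp(-x)*sin(x)/2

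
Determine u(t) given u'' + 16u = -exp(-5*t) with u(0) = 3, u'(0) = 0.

Characteristic equation r² + 16 = 0 has discriminant (0)² - 4·(16) = -64 < 0, so r = ± 4i.
Hence u_h = C1*cos(4*t) + C2*sin(4*t).
Try u_p = A*exp(-5*t). Substituting into the equation and dividing by exp(-5*t) gives A = -1/41, so u_p = -exp(-5*t)/41.
General solution: u = -exp(-5*t)/41 + C1*cos(4*t) + C2*sin(4*t).
Apply the initial conditions: u(0) = -1/41 + C1 = 3 and u'(0) = 5/41 + 4*C2 = 0. Solving gives C1 = 124/41, C2 = -5/164.

u = -5*sin(4*t)/164 - exp(-5*t)/41 + 124*cos(4*t)/41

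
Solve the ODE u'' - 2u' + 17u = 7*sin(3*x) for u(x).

u = 14*sin(3*x)/25 + 21*cos(3*x)/50 + C1*cos(4*x)*exp(x) + C2*exp(x)*sin(4*x)

Characteristic equation r² - 2r + 17 = 0 has discriminant (-2)² - 4·(17) = -64 < 0, so r = 1 ± 4i.
Hence u_h = C1*cos(4*x)*exp(x) + C2*exp(x)*sin(4*x).
Try u_p = A*cos(3*x) + B*sin(3*x). Substituting and equating the coefficients of cos(3x) and sin(3x) gives A = 21/50, B = 14/25, so u_p = 14*sin(3*x)/25 + 21*cos(3*x)/50.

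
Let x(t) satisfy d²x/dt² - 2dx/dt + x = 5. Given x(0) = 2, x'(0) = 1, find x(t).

x = 5 - 3*exp(t) + 4*t*exp(t)

Characteristic equation r² - 2r + 1 = 0 has discriminant (-2)² - 4·(1) = 0, so r = 1 is a repeated root.
Hence x_h = (C1 + C2*t)*exp(t).
For the particular solution try x_p = A0. Substituting and matching coefficients of each power of t gives A0 = 5, so x_p = 5.
General solution: x = 5 + C1*exp(t) + C2*t*exp(t).
Apply the initial conditions: x(0) = 5 + C1 = 2 and x'(0) = C1 + C2 = 1. Solving gives C1 = -3, C2 = 4.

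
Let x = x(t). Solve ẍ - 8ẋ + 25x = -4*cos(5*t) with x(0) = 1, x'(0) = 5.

x = sin(5*t)/10 + cos(3*t)*exp(4*t) + exp(4*t)*sin(3*t)/6

Characteristic equation r² - 8r + 25 = 0 has discriminant (-8)² - 4·(25) = -36 < 0, so r = 4 ± 3i.
Hence x_h = C1*cos(3*t)*exp(4*t) + C2*exp(4*t)*sin(3*t).
Try x_p = A*cos(5*t) + B*sin(5*t). Substituting and equating the coefficients of cos(5t) and sin(5t) gives A = 0, B = 1/10, so x_p = sin(5*t)/10.
General solution: x = sin(5*t)/10 + C1*cos(3*t)*exp(4*t) + C2*exp(4*t)*sin(3*t).
Apply the initial conditions: x(0) = C1 = 1 and x'(0) = 1/2 + 3*C2 + 4*C1 = 5. Solving gives C1 = 1, C2 = 1/6.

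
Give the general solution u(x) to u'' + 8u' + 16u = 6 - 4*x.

u = 1/2 - x/4 + C1*exp(-4*x) + C2*x*exp(-4*x)

Characteristic equation r² + 8r + 16 = 0 has discriminant (8)² - 4·(16) = 0, so r = -4 is a repeated root.
Hence u_h = (C1 + C2*x)*exp(-4*x).
For the particular solution try u_p = A0 + A1*x. Substituting and matching coefficients of each power of x gives A0 = 1/2, A1 = -1/4, so u_p = 1/2 - x/4.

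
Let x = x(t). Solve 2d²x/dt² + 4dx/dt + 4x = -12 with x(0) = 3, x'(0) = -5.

x = -3 + exp(-t)*sin(t) + 6*cos(t)*exp(-t)

Divide through by 2: x'' + 2x' + 2x = -6.
Characteristic equation r² + 2r + 2 = 0 has discriminant (2)² - 4·(2) = -4 < 0, so r = -1 ± i.
Hence x_h = C1*cos(t)*exp(-t) + C2*exp(-t)*sin(t).
For the particular solution try x_p = A0. Substituting and matching coefficients of each power of t gives A0 = -3, so x_p = -3.
General solution: x = -3 + C1*cos(t)*exp(-t) + C2*exp(-t)*sin(t).
Apply the initial conditions: x(0) = -3 + C1 = 3 and x'(0) = C2 - C1 = -5. Solving gives C1 = 6, C2 = 1.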